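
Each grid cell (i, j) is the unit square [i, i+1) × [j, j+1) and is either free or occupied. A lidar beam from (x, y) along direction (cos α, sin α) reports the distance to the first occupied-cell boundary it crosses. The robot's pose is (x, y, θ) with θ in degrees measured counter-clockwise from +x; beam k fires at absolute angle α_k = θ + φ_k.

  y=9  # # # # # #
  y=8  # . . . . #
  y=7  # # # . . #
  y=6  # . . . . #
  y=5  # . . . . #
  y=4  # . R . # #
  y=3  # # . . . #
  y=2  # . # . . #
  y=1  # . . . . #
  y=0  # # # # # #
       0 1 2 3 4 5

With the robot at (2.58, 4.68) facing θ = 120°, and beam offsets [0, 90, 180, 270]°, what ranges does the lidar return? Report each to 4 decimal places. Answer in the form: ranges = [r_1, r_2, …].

ranges = [2.6789, 1.3600, 4.2493, 2.7944]

beam 1: φ=0°, α=120°
  d=(-0.5000,0.8660)  start (2,4)  tX=1.1600 tY=0.3695  stride 1/|dx|=2.0000 1/|dy|=1.1547
    cross y-line → (2,5), t=0.3695
    cross x-line → (1,5), t=1.1600
    cross y-line → (1,6), t=1.5242
    cross y-line → (1,7), t=2.6789 (wall)
  → r_1 = 2.6789
beam 2: φ=90°, α=210°
  d=(-0.8660,-0.5000)  start (2,4)  tX=0.6697 tY=1.3600  stride 1/|dx|=1.1547 1/|dy|=2.0000
    cross x-line → (1,4), t=0.6697
    cross y-line → (1,3), t=1.3600 (wall)
  → r_2 = 1.3600
beam 3: φ=180°, α=300°
  d=(0.5000,-0.8660)  start (2,4)  tX=0.8400 tY=0.7852  stride 1/|dx|=2.0000 1/|dy|=1.1547
    cross y-line → (2,3), t=0.7852
    cross x-line → (3,3), t=0.8400
    cross y-line → (3,2), t=1.9399
    cross x-line → (4,2), t=2.8400
    cross y-line → (4,1), t=3.0946
    cross y-line → (4,0), t=4.2493 (wall)
  → r_3 = 4.2493
beam 4: φ=270°, α=30°
  d=(0.8660,0.5000)  start (2,4)  tX=0.4850 tY=0.6400  stride 1/|dx|=1.1547 1/|dy|=2.0000
    cross x-line → (3,4), t=0.4850
    cross y-line → (3,5), t=0.6400
    cross x-line → (4,5), t=1.6397
    cross y-line → (4,6), t=2.6400
    cross x-line → (5,6), t=2.7944 (wall)
  → r_4 = 2.7944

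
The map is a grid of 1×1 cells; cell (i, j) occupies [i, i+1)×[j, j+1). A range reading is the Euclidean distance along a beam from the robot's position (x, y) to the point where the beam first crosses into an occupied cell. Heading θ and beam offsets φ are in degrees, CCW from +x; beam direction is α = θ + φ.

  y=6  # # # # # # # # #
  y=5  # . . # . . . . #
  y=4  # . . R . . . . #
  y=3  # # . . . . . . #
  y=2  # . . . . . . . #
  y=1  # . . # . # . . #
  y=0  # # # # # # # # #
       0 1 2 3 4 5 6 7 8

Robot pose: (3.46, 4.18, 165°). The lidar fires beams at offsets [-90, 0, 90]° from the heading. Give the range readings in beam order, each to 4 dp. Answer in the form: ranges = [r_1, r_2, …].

beam 1: φ=-90°, α=75°
  direction (0.2588, 0.9659); cell (3,4); t to first gridline: x 2.0864, y 0.8489 (then +3.8637 / +1.0353)
    (3,5) via y @ 0.8489  # hit
  → r_1 = 0.8489
beam 2: φ=0°, α=165°
  direction (-0.9659, 0.2588); cell (3,4); t to first gridline: x 0.4762, y 3.1682 (then +1.0353 / +3.8637)
    (2,4) via x @ 0.4762
    (1,4) via x @ 1.5115
    (0,4) via x @ 2.5468  # hit
  → r_2 = 2.5468
beam 3: φ=90°, α=255°
  direction (-0.2588, -0.9659); cell (3,4); t to first gridline: x 1.7773, y 0.1863 (then +3.8637 / +1.0353)
    (3,3) via y @ 0.1863
    (3,2) via y @ 1.2216
    (2,2) via x @ 1.7773
    (2,1) via y @ 2.2569
    (2,0) via y @ 3.2922  # hit
  → r_3 = 3.2922

ranges = [0.8489, 2.5468, 3.2922]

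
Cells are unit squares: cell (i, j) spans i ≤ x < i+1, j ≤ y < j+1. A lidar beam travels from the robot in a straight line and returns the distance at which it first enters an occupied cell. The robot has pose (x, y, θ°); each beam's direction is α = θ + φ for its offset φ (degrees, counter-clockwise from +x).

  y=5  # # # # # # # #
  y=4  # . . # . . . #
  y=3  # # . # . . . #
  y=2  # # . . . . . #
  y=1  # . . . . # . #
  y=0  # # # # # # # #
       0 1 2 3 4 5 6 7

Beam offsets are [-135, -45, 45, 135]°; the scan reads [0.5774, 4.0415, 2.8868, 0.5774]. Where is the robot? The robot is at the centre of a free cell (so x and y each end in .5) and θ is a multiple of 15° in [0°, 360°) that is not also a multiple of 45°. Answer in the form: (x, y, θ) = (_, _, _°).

(x, y, θ) = (4.5, 1.5, 105°)

Enumerate (i+0.5, j+0.5, θ) over the 19 free cells and 16 admissible headings. For each, cast all 4 beams and compare to the given ranges.
  (2.5, 3.5, 255°): beam 1 = 1.7321 ≠ 0.5774 ✗
  (2.5, 2.5, 165°): beam 1 = 1.0000 ≠ 0.5774 ✗
  (3.5, 2.5, 75°): beam 1 = 1.7321 ≠ 0.5774 ✗
  …
  (4.5, 1.5, 105°): r_1=0.5774, r_2=4.0415, r_3=2.8868, r_4=0.5774 — all match ✓
No second candidate reproduces the full scan.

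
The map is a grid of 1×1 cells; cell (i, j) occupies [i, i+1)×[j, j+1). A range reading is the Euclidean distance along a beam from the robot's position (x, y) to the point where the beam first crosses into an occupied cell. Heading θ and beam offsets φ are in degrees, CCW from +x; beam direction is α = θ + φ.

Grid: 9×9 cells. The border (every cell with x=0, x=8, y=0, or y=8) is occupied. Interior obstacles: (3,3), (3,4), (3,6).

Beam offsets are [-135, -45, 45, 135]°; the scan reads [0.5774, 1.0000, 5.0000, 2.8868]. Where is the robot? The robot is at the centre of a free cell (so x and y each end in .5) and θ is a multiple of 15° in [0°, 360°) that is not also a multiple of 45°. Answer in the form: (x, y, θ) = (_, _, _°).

Candidates: 46 free-cell centres × 16 headings = 736 poses. Raycast each; keep the one whose scan matches to 4 dp.
  (1.5, 3.5, 15°): beam 1 = 1.0000 ≠ 0.5774 ✗
  (4.5, 4.5, 105°): beam 1 = 4.0415 ≠ 0.5774 ✗
  (5.5, 6.5, 60°): beam 1 = 5.6940 ≠ 0.5774 ✗
  (1.5, 4.5, 300°): beam 1 = 0.5176 ≠ 0.5774 ✗
  …
  (7.5, 3.5, 105°): r_1=0.5774, r_2=1.0000, r_3=5.0000, r_4=2.8868 — all match ✓
Unique over the lattice → pose = (7.5, 3.5, 105°).

(x, y, θ) = (7.5, 3.5, 105°)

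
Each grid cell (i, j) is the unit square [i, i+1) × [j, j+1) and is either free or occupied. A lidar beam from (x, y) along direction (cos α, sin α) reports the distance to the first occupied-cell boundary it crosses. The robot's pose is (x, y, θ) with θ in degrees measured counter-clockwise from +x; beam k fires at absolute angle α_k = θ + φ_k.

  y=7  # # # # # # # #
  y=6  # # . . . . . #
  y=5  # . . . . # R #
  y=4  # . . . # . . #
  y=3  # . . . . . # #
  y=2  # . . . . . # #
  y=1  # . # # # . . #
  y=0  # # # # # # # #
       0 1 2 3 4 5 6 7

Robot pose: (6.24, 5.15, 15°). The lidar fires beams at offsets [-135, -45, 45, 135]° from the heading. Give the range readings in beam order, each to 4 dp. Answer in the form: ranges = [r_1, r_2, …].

beam 1: φ=-135°, α=240°
  d=(-0.5000,-0.8660)  start (6,5)  tX=0.4800 tY=0.1732  stride 1/|dx|=2.0000 1/|dy|=1.1547
    cross y-line → (6,4), t=0.1732
    cross x-line → (5,4), t=0.4800
    cross y-line → (5,3), t=1.3279
    cross x-line → (4,3), t=2.4800
    cross y-line → (4,2), t=2.4826
    cross y-line → (4,1), t=3.6373 (wall)
  → r_1 = 3.6373
beam 2: φ=-45°, α=330°
  d=(0.8660,-0.5000)  start (6,5)  tX=0.8776 tY=0.3000  stride 1/|dx|=1.1547 1/|dy|=2.0000
    cross y-line → (6,4), t=0.3000
    cross x-line → (7,4), t=0.8776 (wall)
  → r_2 = 0.8776
beam 3: φ=45°, α=60°
  d=(0.5000,0.8660)  start (6,5)  tX=1.5200 tY=0.9815  stride 1/|dx|=2.0000 1/|dy|=1.1547
    cross y-line → (6,6), t=0.9815
    cross x-line → (7,6), t=1.5200 (wall)
  → r_3 = 1.5200
beam 4: φ=135°, α=150°
  d=(-0.8660,0.5000)  start (6,5)  tX=0.2771 tY=1.7000  stride 1/|dx|=1.1547 1/|dy|=2.0000
    cross x-line → (5,5), t=0.2771 (wall)
  → r_4 = 0.2771

ranges = [3.6373, 0.8776, 1.5200, 0.2771]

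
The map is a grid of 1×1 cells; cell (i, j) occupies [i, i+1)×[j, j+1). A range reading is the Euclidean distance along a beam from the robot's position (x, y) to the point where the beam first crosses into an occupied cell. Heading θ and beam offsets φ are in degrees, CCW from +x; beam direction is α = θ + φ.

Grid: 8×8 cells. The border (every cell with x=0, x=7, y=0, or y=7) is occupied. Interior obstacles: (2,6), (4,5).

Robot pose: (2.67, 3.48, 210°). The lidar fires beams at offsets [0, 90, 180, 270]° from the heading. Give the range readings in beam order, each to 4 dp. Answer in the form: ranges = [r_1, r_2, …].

beam 1: φ=0°, α=210°
  dir = (cos 210°, sin 210°) = (-0.8660, -0.5000); from cell (2,3)
  next x-line at t=0.7736, next y-line at t=0.9600; Δt_x=1.1547, Δt_y=2.0000
    x: enter (1,3) at t=0.7736
    y: enter (1,2) at t=0.9600
    x: enter (0,2) at t=1.9283 ← occupied
  → r_1 = 1.9283
beam 2: φ=90°, α=300°
  dir = (cos 300°, sin 300°) = (0.5000, -0.8660); from cell (2,3)
  next x-line at t=0.6600, next y-line at t=0.5543; Δt_x=2.0000, Δt_y=1.1547
    y: enter (2,2) at t=0.5543
    x: enter (3,2) at t=0.6600
    y: enter (3,1) at t=1.7090
    x: enter (4,1) at t=2.6600
    y: enter (4,0) at t=2.8637 ← occupied
  → r_2 = 2.8637
beam 3: φ=180°, α=30°
  dir = (cos 30°, sin 30°) = (0.8660, 0.5000); from cell (2,3)
  next x-line at t=0.3811, next y-line at t=1.0400; Δt_x=1.1547, Δt_y=2.0000
    x: enter (3,3) at t=0.3811
    y: enter (3,4) at t=1.0400
    x: enter (4,4) at t=1.5358
    x: enter (5,4) at t=2.6905
    y: enter (5,5) at t=3.0400
    x: enter (6,5) at t=3.8452
    x: enter (7,5) at t=4.9999 ← occupied
  → r_3 = 4.9999
beam 4: φ=270°, α=120°
  dir = (cos 120°, sin 120°) = (-0.5000, 0.8660); from cell (2,3)
  next x-line at t=1.3400, next y-line at t=0.6004; Δt_x=2.0000, Δt_y=1.1547
    y: enter (2,4) at t=0.6004
    x: enter (1,4) at t=1.3400
    y: enter (1,5) at t=1.7551
    y: enter (1,6) at t=2.9098
    x: enter (0,6) at t=3.3400 ← occupied
  → r_4 = 3.3400

ranges = [1.9283, 2.8637, 4.9999, 3.3400]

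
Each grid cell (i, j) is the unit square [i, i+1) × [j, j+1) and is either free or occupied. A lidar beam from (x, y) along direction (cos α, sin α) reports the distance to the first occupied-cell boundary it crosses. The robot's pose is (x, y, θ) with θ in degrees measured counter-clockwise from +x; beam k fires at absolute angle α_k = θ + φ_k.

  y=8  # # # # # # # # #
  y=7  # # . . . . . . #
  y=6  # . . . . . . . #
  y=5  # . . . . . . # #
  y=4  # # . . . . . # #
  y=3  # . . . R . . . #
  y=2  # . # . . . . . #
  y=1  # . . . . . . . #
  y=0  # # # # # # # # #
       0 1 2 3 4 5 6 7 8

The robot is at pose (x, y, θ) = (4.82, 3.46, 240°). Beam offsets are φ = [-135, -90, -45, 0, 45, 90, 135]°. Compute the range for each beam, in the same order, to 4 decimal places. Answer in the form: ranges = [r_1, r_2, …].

beam 1: φ=-135°, α=105°
  dir = (cos 105°, sin 105°) = (-0.2588, 0.9659); from cell (4,3)
  next x-line at t=3.1682, next y-line at t=0.5590; Δt_x=3.8637, Δt_y=1.0353
    y: enter (4,4) at t=0.5590
    y: enter (4,5) at t=1.5943
    y: enter (4,6) at t=2.6296
    x: enter (3,6) at t=3.1682
    y: enter (3,7) at t=3.6649
    y: enter (3,8) at t=4.7002 ← occupied
  → r_1 = 4.7002
beam 2: φ=-90°, α=150°
  dir = (cos 150°, sin 150°) = (-0.8660, 0.5000); from cell (4,3)
  next x-line at t=0.9469, next y-line at t=1.0800; Δt_x=1.1547, Δt_y=2.0000
    x: enter (3,3) at t=0.9469
    y: enter (3,4) at t=1.0800
    x: enter (2,4) at t=2.1016
    y: enter (2,5) at t=3.0800
    x: enter (1,5) at t=3.2563
    x: enter (0,5) at t=4.4110 ← occupied
  → r_2 = 4.4110
beam 3: φ=-45°, α=195°
  dir = (cos 195°, sin 195°) = (-0.9659, -0.2588); from cell (4,3)
  next x-line at t=0.8489, next y-line at t=1.7773; Δt_x=1.0353, Δt_y=3.8637
    x: enter (3,3) at t=0.8489
    y: enter (3,2) at t=1.7773
    x: enter (2,2) at t=1.8842 ← occupied
  → r_3 = 1.8842
beam 4: φ=0°, α=240°
  dir = (cos 240°, sin 240°) = (-0.5000, -0.8660); from cell (4,3)
  next x-line at t=1.6400, next y-line at t=0.5312; Δt_x=2.0000, Δt_y=1.1547
    y: enter (4,2) at t=0.5312
    x: enter (3,2) at t=1.6400
    y: enter (3,1) at t=1.6859
    y: enter (3,0) at t=2.8406 ← occupied
  → r_4 = 2.8406
beam 5: φ=45°, α=285°
  dir = (cos 285°, sin 285°) = (0.2588, -0.9659); from cell (4,3)
  next x-line at t=0.6955, next y-line at t=0.4762; Δt_x=3.8637, Δt_y=1.0353
    y: enter (4,2) at t=0.4762
    x: enter (5,2) at t=0.6955
    y: enter (5,1) at t=1.5115
    y: enter (5,0) at t=2.5468 ← occupied
  → r_5 = 2.5468
beam 6: φ=90°, α=330°
  dir = (cos 330°, sin 330°) = (0.8660, -0.5000); from cell (4,3)
  next x-line at t=0.2078, next y-line at t=0.9200; Δt_x=1.1547, Δt_y=2.0000
    x: enter (5,3) at t=0.2078
    y: enter (5,2) at t=0.9200
    x: enter (6,2) at t=1.3625
    x: enter (7,2) at t=2.5172
    y: enter (7,1) at t=2.9200
    x: enter (8,1) at t=3.6719 ← occupied
  → r_6 = 3.6719
beam 7: φ=135°, α=15°
  dir = (cos 15°, sin 15°) = (0.9659, 0.2588); from cell (4,3)
  next x-line at t=0.1863, next y-line at t=2.0864; Δt_x=1.0353, Δt_y=3.8637
    x: enter (5,3) at t=0.1863
    x: enter (6,3) at t=1.2216
    y: enter (6,4) at t=2.0864
    x: enter (7,4) at t=2.2569 ← occupied
  → r_7 = 2.2569

ranges = [4.7002, 4.4110, 1.8842, 2.8406, 2.5468, 3.6719, 2.2569]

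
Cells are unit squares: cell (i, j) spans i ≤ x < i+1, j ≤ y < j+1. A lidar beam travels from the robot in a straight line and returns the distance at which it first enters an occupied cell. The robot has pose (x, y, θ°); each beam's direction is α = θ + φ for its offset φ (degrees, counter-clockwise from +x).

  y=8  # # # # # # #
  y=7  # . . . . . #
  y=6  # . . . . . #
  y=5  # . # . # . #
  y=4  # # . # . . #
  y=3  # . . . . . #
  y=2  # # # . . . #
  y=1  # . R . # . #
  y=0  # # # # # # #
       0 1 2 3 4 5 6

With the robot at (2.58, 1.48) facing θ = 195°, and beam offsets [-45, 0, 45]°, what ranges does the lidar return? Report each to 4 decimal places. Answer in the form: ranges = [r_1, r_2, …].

beam 1: φ=-45°, α=150°
  dir = (cos 150°, sin 150°) = (-0.8660, 0.5000); from cell (2,1)
  next x-line at t=0.6697, next y-line at t=1.0400; Δt_x=1.1547, Δt_y=2.0000
    x: enter (1,1) at t=0.6697
    y: enter (1,2) at t=1.0400 ← occupied
  → r_1 = 1.0400
beam 2: φ=0°, α=195°
  dir = (cos 195°, sin 195°) = (-0.9659, -0.2588); from cell (2,1)
  next x-line at t=0.6005, next y-line at t=1.8546; Δt_x=1.0353, Δt_y=3.8637
    x: enter (1,1) at t=0.6005
    x: enter (0,1) at t=1.6357 ← occupied
  → r_2 = 1.6357
beam 3: φ=45°, α=240°
  dir = (cos 240°, sin 240°) = (-0.5000, -0.8660); from cell (2,1)
  next x-line at t=1.1600, next y-line at t=0.5543; Δt_x=2.0000, Δt_y=1.1547
    y: enter (2,0) at t=0.5543 ← occupied
  → r_3 = 0.5543

ranges = [1.0400, 1.6357, 0.5543]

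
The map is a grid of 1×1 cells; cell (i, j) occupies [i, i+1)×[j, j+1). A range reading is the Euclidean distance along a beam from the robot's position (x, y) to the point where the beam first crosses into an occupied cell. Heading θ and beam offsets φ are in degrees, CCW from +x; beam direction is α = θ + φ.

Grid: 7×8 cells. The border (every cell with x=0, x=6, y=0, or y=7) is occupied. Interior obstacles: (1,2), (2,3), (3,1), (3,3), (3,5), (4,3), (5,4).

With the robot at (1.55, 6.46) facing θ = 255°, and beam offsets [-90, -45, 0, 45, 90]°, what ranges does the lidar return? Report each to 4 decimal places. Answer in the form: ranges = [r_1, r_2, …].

ranges = [0.5694, 0.6351, 2.1250, 2.8406, 1.7773]

beam 1: φ=-90°, α=165°
  d=(-0.9659,0.2588)  start (1,6)  tX=0.5694 tY=2.0864  stride 1/|dx|=1.0353 1/|dy|=3.8637
    cross x-line → (0,6), t=0.5694 (wall)
  → r_1 = 0.5694
beam 2: φ=-45°, α=210°
  d=(-0.8660,-0.5000)  start (1,6)  tX=0.6351 tY=0.9200  stride 1/|dx|=1.1547 1/|dy|=2.0000
    cross x-line → (0,6), t=0.6351 (wall)
  → r_2 = 0.6351
beam 3: φ=0°, α=255°
  d=(-0.2588,-0.9659)  start (1,6)  tX=2.1250 tY=0.4762  stride 1/|dx|=3.8637 1/|dy|=1.0353
    cross y-line → (1,5), t=0.4762
    cross y-line → (1,4), t=1.5115
    cross x-line → (0,4), t=2.1250 (wall)
  → r_3 = 2.1250
beam 4: φ=45°, α=300°
  d=(0.5000,-0.8660)  start (1,6)  tX=0.9000 tY=0.5312  stride 1/|dx|=2.0000 1/|dy|=1.1547
    cross y-line → (1,5), t=0.5312
    cross x-line → (2,5), t=0.9000
    cross y-line → (2,4), t=1.6859
    cross y-line → (2,3), t=2.8406 (wall)
  → r_4 = 2.8406
beam 5: φ=90°, α=345°
  d=(0.9659,-0.2588)  start (1,6)  tX=0.4659 tY=1.7773  stride 1/|dx|=1.0353 1/|dy|=3.8637
    cross x-line → (2,6), t=0.4659
    cross x-line → (3,6), t=1.5012
    cross y-line → (3,5), t=1.7773 (wall)
  → r_5 = 1.7773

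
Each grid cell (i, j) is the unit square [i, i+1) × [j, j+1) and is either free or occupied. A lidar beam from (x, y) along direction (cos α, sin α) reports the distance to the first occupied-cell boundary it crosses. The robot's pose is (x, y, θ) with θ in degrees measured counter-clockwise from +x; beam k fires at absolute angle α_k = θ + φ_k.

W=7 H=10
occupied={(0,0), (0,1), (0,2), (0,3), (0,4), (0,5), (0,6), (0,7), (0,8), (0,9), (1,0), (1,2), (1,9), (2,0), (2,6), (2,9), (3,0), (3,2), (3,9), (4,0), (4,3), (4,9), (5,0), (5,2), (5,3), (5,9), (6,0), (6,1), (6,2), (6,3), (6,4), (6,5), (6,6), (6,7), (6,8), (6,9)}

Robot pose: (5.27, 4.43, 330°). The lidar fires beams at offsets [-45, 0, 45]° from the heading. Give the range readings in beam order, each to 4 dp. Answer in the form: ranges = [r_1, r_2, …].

beam 1: φ=-45°, α=285°
  d=(0.2588,-0.9659)  start (5,4)  tX=2.8205 tY=0.4452  stride 1/|dx|=3.8637 1/|dy|=1.0353
    cross y-line → (5,3), t=0.4452 (wall)
  → r_1 = 0.4452
beam 2: φ=0°, α=330°
  d=(0.8660,-0.5000)  start (5,4)  tX=0.8429 tY=0.8600  stride 1/|dx|=1.1547 1/|dy|=2.0000
    cross x-line → (6,4), t=0.8429 (wall)
  → r_2 = 0.8429
beam 3: φ=45°, α=15°
  d=(0.9659,0.2588)  start (5,4)  tX=0.7558 tY=2.2023  stride 1/|dx|=1.0353 1/|dy|=3.8637
    cross x-line → (6,4), t=0.7558 (wall)
  → r_3 = 0.7558

ranges = [0.4452, 0.8429, 0.7558]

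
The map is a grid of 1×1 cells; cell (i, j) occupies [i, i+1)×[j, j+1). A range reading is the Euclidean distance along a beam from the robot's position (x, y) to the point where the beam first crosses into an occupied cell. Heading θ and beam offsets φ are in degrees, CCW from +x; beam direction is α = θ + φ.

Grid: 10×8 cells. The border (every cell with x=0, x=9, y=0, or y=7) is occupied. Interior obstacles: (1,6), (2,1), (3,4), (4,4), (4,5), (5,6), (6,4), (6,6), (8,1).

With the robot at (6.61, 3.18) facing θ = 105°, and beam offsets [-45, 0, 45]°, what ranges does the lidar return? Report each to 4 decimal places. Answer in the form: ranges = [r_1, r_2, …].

ranges = [4.4110, 0.8489, 1.8591]

beam 1: φ=-45°, α=60°
  dir = (cos 60°, sin 60°) = (0.5000, 0.8660); from cell (6,3)
  next x-line at t=0.7800, next y-line at t=0.9469; Δt_x=2.0000, Δt_y=1.1547
    x: enter (7,3) at t=0.7800
    y: enter (7,4) at t=0.9469
    y: enter (7,5) at t=2.1016
    x: enter (8,5) at t=2.7800
    y: enter (8,6) at t=3.2563
    y: enter (8,7) at t=4.4110 ← occupied
  → r_1 = 4.4110
beam 2: φ=0°, α=105°
  dir = (cos 105°, sin 105°) = (-0.2588, 0.9659); from cell (6,3)
  next x-line at t=2.3569, next y-line at t=0.8489; Δt_x=3.8637, Δt_y=1.0353
    y: enter (6,4) at t=0.8489 ← occupied
  → r_2 = 0.8489
beam 3: φ=45°, α=150°
  dir = (cos 150°, sin 150°) = (-0.8660, 0.5000); from cell (6,3)
  next x-line at t=0.7044, next y-line at t=1.6400; Δt_x=1.1547, Δt_y=2.0000
    x: enter (5,3) at t=0.7044
    y: enter (5,4) at t=1.6400
    x: enter (4,4) at t=1.8591 ← occupied
  → r_3 = 1.8591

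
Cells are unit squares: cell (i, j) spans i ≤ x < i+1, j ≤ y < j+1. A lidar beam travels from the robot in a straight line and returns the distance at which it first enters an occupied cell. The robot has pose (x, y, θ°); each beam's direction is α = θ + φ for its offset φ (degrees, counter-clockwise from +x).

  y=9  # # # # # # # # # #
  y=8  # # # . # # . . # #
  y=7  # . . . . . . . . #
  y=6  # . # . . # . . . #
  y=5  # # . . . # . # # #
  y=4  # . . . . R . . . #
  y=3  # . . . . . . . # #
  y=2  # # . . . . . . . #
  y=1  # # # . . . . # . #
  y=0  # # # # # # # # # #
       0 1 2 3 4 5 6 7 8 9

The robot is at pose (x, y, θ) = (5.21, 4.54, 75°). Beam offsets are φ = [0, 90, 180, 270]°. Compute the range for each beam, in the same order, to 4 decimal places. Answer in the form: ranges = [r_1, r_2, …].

ranges = [0.4762, 3.3232, 3.6649, 2.8884]

beam 1: φ=0°, α=75°
  dir = (cos 75°, sin 75°) = (0.2588, 0.9659); from cell (5,4)
  next x-line at t=3.0523, next y-line at t=0.4762; Δt_x=3.8637, Δt_y=1.0353
    y: enter (5,5) at t=0.4762 ← occupied
  → r_1 = 0.4762
beam 2: φ=90°, α=165°
  dir = (cos 165°, sin 165°) = (-0.9659, 0.2588); from cell (5,4)
  next x-line at t=0.2174, next y-line at t=1.7773; Δt_x=1.0353, Δt_y=3.8637
    x: enter (4,4) at t=0.2174
    x: enter (3,4) at t=1.2527
    y: enter (3,5) at t=1.7773
    x: enter (2,5) at t=2.2880
    x: enter (1,5) at t=3.3232 ← occupied
  → r_2 = 3.3232
beam 3: φ=180°, α=255°
  dir = (cos 255°, sin 255°) = (-0.2588, -0.9659); from cell (5,4)
  next x-line at t=0.8114, next y-line at t=0.5590; Δt_x=3.8637, Δt_y=1.0353
    y: enter (5,3) at t=0.5590
    x: enter (4,3) at t=0.8114
    y: enter (4,2) at t=1.5943
    y: enter (4,1) at t=2.6296
    y: enter (4,0) at t=3.6649 ← occupied
  → r_3 = 3.6649
beam 4: φ=270°, α=345°
  dir = (cos 345°, sin 345°) = (0.9659, -0.2588); from cell (5,4)
  next x-line at t=0.8179, next y-line at t=2.0864; Δt_x=1.0353, Δt_y=3.8637
    x: enter (6,4) at t=0.8179
    x: enter (7,4) at t=1.8531
    y: enter (7,3) at t=2.0864
    x: enter (8,3) at t=2.8884 ← occupied
  → r_4 = 2.8884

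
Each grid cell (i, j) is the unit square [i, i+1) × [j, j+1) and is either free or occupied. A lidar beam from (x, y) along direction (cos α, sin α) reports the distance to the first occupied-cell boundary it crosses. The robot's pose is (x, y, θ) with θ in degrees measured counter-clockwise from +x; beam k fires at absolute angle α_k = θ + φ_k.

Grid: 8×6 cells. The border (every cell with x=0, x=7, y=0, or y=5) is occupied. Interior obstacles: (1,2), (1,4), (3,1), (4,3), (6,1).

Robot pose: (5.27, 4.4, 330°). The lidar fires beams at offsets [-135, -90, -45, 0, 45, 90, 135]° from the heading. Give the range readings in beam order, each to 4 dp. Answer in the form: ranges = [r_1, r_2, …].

ranges = [4.4206, 0.5400, 2.8205, 1.9976, 1.7910, 0.6928, 0.6212]

beam 1: φ=-135°, α=195°
  direction (-0.9659, -0.2588); cell (5,4); t to first gridline: x 0.2795, y 1.5455 (then +1.0353 / +3.8637)
    (4,4) via x @ 0.2795
    (3,4) via x @ 1.3148
    (3,3) via y @ 1.5455
    (2,3) via x @ 2.3501
    (1,3) via x @ 3.3854
    (0,3) via x @ 4.4206  # hit
  → r_1 = 4.4206
beam 2: φ=-90°, α=240°
  direction (-0.5000, -0.8660); cell (5,4); t to first gridline: x 0.5400, y 0.4619 (then +2.0000 / +1.1547)
    (5,3) via y @ 0.4619
    (4,3) via x @ 0.5400  # hit
  → r_2 = 0.5400
beam 3: φ=-45°, α=285°
  direction (0.2588, -0.9659); cell (5,4); t to first gridline: x 2.8205, y 0.4141 (then +3.8637 / +1.0353)
    (5,3) via y @ 0.4141
    (5,2) via y @ 1.4494
    (5,1) via y @ 2.4847
    (6,1) via x @ 2.8205  # hit
  → r_3 = 2.8205
beam 4: φ=0°, α=330°
  direction (0.8660, -0.5000); cell (5,4); t to first gridline: x 0.8429, y 0.8000 (then +1.1547 / +2.0000)
    (5,3) via y @ 0.8000
    (6,3) via x @ 0.8429
    (7,3) via x @ 1.9976  # hit
  → r_4 = 1.9976
beam 5: φ=45°, α=15°
  direction (0.9659, 0.2588); cell (5,4); t to first gridline: x 0.7558, y 2.3182 (then +1.0353 / +3.8637)
    (6,4) via x @ 0.7558
    (7,4) via x @ 1.7910  # hit
  → r_5 = 1.7910
beam 6: φ=90°, α=60°
  direction (0.5000, 0.8660); cell (5,4); t to first gridline: x 1.4600, y 0.6928 (then +2.0000 / +1.1547)
    (5,5) via y @ 0.6928  # hit
  → r_6 = 0.6928
beam 7: φ=135°, α=105°
  direction (-0.2588, 0.9659); cell (5,4); t to first gridline: x 1.0432, y 0.6212 (then +3.8637 / +1.0353)
    (5,5) via y @ 0.6212  # hit
  → r_7 = 0.6212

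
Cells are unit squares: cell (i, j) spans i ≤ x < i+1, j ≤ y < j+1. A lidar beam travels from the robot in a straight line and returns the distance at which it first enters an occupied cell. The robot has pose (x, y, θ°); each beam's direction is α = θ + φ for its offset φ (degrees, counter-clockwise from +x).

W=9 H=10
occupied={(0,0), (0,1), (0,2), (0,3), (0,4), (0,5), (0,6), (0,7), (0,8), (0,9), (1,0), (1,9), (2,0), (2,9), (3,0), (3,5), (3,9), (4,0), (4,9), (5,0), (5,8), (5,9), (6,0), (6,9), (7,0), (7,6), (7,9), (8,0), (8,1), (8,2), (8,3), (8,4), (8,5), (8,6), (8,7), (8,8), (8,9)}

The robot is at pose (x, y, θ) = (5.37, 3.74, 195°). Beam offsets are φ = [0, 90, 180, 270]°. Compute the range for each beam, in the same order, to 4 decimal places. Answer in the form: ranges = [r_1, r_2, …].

ranges = [4.5242, 2.8367, 2.7228, 5.4456]

beam 1: φ=0°, α=195°
  cosα=-0.9659 sinα=-0.2588 | (5,3) | tMaxX 0.3831 tMaxY 2.8591 | tΔX 1.0353 tΔY 3.8637
    t=0.3831 [x] (4,3)
    t=1.4183 [x] (3,3)
    t=2.4536 [x] (2,3)
    t=2.8591 [y] (2,2)
    t=3.4889 [x] (1,2)
    t=4.5242 [x] (0,2) — stop
  → r_1 = 4.5242
beam 2: φ=90°, α=285°
  cosα=0.2588 sinα=-0.9659 | (5,3) | tMaxX 2.4341 tMaxY 0.7661 | tΔX 3.8637 tΔY 1.0353
    t=0.7661 [y] (5,2)
    t=1.8014 [y] (5,1)
    t=2.4341 [x] (6,1)
    t=2.8367 [y] (6,0) — stop
  → r_2 = 2.8367
beam 3: φ=180°, α=15°
  cosα=0.9659 sinα=0.2588 | (5,3) | tMaxX 0.6522 tMaxY 1.0046 | tΔX 1.0353 tΔY 3.8637
    t=0.6522 [x] (6,3)
    t=1.0046 [y] (6,4)
    t=1.6875 [x] (7,4)
    t=2.7228 [x] (8,4) — stop
  → r_3 = 2.7228
beam 4: φ=270°, α=105°
  cosα=-0.2588 sinα=0.9659 | (5,3) | tMaxX 1.4296 tMaxY 0.2692 | tΔX 3.8637 tΔY 1.0353
    t=0.2692 [y] (5,4)
    t=1.3044 [y] (5,5)
    t=1.4296 [x] (4,5)
    t=2.3397 [y] (4,6)
    t=3.3750 [y] (4,7)
    t=4.4103 [y] (4,8)
    t=5.2933 [x] (3,8)
    t=5.4456 [y] (3,9) — stop
  → r_4 = 5.4456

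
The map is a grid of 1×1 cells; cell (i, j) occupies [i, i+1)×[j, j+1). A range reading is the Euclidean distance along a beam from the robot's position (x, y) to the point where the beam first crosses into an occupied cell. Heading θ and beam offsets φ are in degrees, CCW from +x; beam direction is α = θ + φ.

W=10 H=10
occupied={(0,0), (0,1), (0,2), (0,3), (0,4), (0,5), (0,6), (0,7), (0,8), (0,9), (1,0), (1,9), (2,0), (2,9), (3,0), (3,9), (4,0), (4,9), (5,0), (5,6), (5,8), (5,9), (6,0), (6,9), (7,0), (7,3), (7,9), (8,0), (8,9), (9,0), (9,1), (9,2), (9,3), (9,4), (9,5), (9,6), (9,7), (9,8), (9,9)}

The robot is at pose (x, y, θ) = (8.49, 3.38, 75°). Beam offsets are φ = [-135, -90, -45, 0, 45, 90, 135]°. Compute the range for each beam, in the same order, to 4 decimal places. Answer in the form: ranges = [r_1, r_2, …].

beam 1: φ=-135°, α=300°
  dir = (cos 300°, sin 300°) = (0.5000, -0.8660); from cell (8,3)
  next x-line at t=1.0200, next y-line at t=0.4388; Δt_x=2.0000, Δt_y=1.1547
    y: enter (8,2) at t=0.4388
    x: enter (9,2) at t=1.0200 ← occupied
  → r_1 = 1.0200
beam 2: φ=-90°, α=345°
  dir = (cos 345°, sin 345°) = (0.9659, -0.2588); from cell (8,3)
  next x-line at t=0.5280, next y-line at t=1.4682; Δt_x=1.0353, Δt_y=3.8637
    x: enter (9,3) at t=0.5280 ← occupied
  → r_2 = 0.5280
beam 3: φ=-45°, α=30°
  dir = (cos 30°, sin 30°) = (0.8660, 0.5000); from cell (8,3)
  next x-line at t=0.5889, next y-line at t=1.2400; Δt_x=1.1547, Δt_y=2.0000
    x: enter (9,3) at t=0.5889 ← occupied
  → r_3 = 0.5889
beam 4: φ=0°, α=75°
  dir = (cos 75°, sin 75°) = (0.2588, 0.9659); from cell (8,3)
  next x-line at t=1.9705, next y-line at t=0.6419; Δt_x=3.8637, Δt_y=1.0353
    y: enter (8,4) at t=0.6419
    y: enter (8,5) at t=1.6771
    x: enter (9,5) at t=1.9705 ← occupied
  → r_4 = 1.9705
beam 5: φ=45°, α=120°
  dir = (cos 120°, sin 120°) = (-0.5000, 0.8660); from cell (8,3)
  next x-line at t=0.9800, next y-line at t=0.7159; Δt_x=2.0000, Δt_y=1.1547
    y: enter (8,4) at t=0.7159
    x: enter (7,4) at t=0.9800
    y: enter (7,5) at t=1.8706
    x: enter (6,5) at t=2.9800
    y: enter (6,6) at t=3.0253
    y: enter (6,7) at t=4.1800
    x: enter (5,7) at t=4.9800
    y: enter (5,8) at t=5.3347 ← occupied
  → r_5 = 5.3347
beam 6: φ=90°, α=165°
  dir = (cos 165°, sin 165°) = (-0.9659, 0.2588); from cell (8,3)
  next x-line at t=0.5073, next y-line at t=2.3955; Δt_x=1.0353, Δt_y=3.8637
    x: enter (7,3) at t=0.5073 ← occupied
  → r_6 = 0.5073
beam 7: φ=135°, α=210°
  dir = (cos 210°, sin 210°) = (-0.8660, -0.5000); from cell (8,3)
  next x-line at t=0.5658, next y-line at t=0.7600; Δt_x=1.1547, Δt_y=2.0000
    x: enter (7,3) at t=0.5658 ← occupied
  → r_7 = 0.5658

ranges = [1.0200, 0.5280, 0.5889, 1.9705, 5.3347, 0.5073, 0.5658]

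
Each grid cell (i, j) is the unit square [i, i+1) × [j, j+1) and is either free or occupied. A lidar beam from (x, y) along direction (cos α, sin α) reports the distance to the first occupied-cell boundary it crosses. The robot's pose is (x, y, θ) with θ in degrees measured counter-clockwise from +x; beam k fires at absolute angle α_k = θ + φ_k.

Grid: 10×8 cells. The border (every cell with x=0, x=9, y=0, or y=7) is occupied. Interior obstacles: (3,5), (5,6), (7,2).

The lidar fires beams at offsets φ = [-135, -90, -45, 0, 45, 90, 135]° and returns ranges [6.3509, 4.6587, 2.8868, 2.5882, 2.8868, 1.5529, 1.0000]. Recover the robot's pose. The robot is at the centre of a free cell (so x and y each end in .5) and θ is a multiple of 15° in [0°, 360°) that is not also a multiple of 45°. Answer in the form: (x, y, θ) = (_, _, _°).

Enumerate (i+0.5, j+0.5, θ) over the 45 free cells and 16 admissible headings. For each, cast all 7 beams and compare to the given ranges.
  (1.5, 2.5, 285°): beam 1 = 0.5774 ≠ 6.3509 ✗
  (4.5, 1.5, 330°): beam 1 = 1.9319 ≠ 6.3509 ✗
  (6.5, 4.5, 30°): beam 1 = 3.6235 ≠ 6.3509 ✗
  (6.5, 1.5, 30°): beam 1 = 0.5176 ≠ 6.3509 ✗
  …
  (6.5, 5.5, 345°): r_1=6.3509, r_2=4.6587, r_3=2.8868, r_4=2.5882, r_5=2.8868, r_6=1.5529, r_7=1.0000 — all match ✓
Unique over the lattice → pose = (6.5, 5.5, 345°).

(x, y, θ) = (6.5, 5.5, 345°)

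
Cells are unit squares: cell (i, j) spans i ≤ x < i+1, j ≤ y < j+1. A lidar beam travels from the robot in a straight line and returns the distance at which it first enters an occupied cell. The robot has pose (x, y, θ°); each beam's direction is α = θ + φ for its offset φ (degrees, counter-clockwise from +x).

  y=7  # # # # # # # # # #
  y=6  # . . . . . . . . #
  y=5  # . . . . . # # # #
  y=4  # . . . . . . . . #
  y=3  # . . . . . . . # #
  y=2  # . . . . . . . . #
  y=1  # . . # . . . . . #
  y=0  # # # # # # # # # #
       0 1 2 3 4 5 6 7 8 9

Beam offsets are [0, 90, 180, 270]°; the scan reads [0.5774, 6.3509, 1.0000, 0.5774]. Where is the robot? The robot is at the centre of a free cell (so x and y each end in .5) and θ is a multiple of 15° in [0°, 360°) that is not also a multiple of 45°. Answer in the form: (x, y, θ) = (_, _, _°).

(x, y, θ) = (1.5, 6.5, 210°)

The pose lattice has 43·16 = 688 candidates. Test each by forward raycasting.
  (5.5, 3.5, 210°): beam 1 = 5.0000 ≠ 0.5774 ✗
  (1.5, 4.5, 105°): beam 1 = 1.9319 ≠ 0.5774 ✗
  (2.5, 2.5, 105°): beam 1 = 4.6587 ≠ 0.5774 ✗
  …
  (1.5, 6.5, 210°): r_1=0.5774, r_2=6.3509, r_3=1.0000, r_4=0.5774 — all match ✓
Only this pose fits every beam.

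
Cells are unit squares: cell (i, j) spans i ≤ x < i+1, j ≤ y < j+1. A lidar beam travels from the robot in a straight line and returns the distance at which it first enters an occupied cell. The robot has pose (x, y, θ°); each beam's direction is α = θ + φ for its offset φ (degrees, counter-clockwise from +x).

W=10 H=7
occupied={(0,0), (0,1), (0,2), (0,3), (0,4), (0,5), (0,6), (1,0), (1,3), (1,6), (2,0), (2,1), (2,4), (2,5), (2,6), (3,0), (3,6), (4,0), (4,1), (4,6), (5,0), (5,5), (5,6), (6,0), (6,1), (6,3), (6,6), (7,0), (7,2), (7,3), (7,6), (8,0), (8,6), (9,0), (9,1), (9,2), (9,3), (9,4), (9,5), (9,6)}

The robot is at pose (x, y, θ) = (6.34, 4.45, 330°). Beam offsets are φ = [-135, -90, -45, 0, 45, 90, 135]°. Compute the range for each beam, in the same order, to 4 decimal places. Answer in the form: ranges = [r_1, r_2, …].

ranges = [4.4931, 0.5196, 0.4659, 0.9000, 2.7538, 1.7898, 1.3137]

beam 1: φ=-135°, α=195°
  direction (-0.9659, -0.2588); cell (6,4); t to first gridline: x 0.3520, y 1.7387 (then +1.0353 / +3.8637)
    (5,4) via x @ 0.3520
    (4,4) via x @ 1.3873
    (4,3) via y @ 1.7387
    (3,3) via x @ 2.4225
    (2,3) via x @ 3.4578
    (1,3) via x @ 4.4931  # hit
  → r_1 = 4.4931
beam 2: φ=-90°, α=240°
  direction (-0.5000, -0.8660); cell (6,4); t to first gridline: x 0.6800, y 0.5196 (then +2.0000 / +1.1547)
    (6,3) via y @ 0.5196  # hit
  → r_2 = 0.5196
beam 3: φ=-45°, α=285°
  direction (0.2588, -0.9659); cell (6,4); t to first gridline: x 2.5500, y 0.4659 (then +3.8637 / +1.0353)
    (6,3) via y @ 0.4659  # hit
  → r_3 = 0.4659
beam 4: φ=0°, α=330°
  direction (0.8660, -0.5000); cell (6,4); t to first gridline: x 0.7621, y 0.9000 (then +1.1547 / +2.0000)
    (7,4) via x @ 0.7621
    (7,3) via y @ 0.9000  # hit
  → r_4 = 0.9000
beam 5: φ=45°, α=15°
  direction (0.9659, 0.2588); cell (6,4); t to first gridline: x 0.6833, y 2.1250 (then +1.0353 / +3.8637)
    (7,4) via x @ 0.6833
    (8,4) via x @ 1.7186
    (8,5) via y @ 2.1250
    (9,5) via x @ 2.7538  # hit
  → r_5 = 2.7538
beam 6: φ=90°, α=60°
  direction (0.5000, 0.8660); cell (6,4); t to first gridline: x 1.3200, y 0.6351 (then +2.0000 / +1.1547)
    (6,5) via y @ 0.6351
    (7,5) via x @ 1.3200
    (7,6) via y @ 1.7898  # hit
  → r_6 = 1.7898
beam 7: φ=135°, α=105°
  direction (-0.2588, 0.9659); cell (6,4); t to first gridline: x 1.3137, y 0.5694 (then +3.8637 / +1.0353)
    (6,5) via y @ 0.5694
    (5,5) via x @ 1.3137  # hit
  → r_7 = 1.3137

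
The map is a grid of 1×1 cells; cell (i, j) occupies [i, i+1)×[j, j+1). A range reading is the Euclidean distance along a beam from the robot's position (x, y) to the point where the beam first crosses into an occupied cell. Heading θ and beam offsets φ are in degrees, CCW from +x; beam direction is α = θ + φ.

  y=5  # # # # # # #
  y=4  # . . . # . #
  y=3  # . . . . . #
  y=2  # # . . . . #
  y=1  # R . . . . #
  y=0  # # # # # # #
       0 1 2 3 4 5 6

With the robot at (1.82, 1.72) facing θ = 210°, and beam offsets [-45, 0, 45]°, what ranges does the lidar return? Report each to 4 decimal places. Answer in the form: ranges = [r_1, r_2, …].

ranges = [0.8489, 0.9469, 0.7454]

beam 1: φ=-45°, α=165°
  cosα=-0.9659 sinα=0.2588 | (1,1) | tMaxX 0.8489 tMaxY 1.0818 | tΔX 1.0353 tΔY 3.8637
    t=0.8489 [x] (0,1) — stop
  → r_1 = 0.8489
beam 2: φ=0°, α=210°
  cosα=-0.8660 sinα=-0.5000 | (1,1) | tMaxX 0.9469 tMaxY 1.4400 | tΔX 1.1547 tΔY 2.0000
    t=0.9469 [x] (0,1) — stop
  → r_2 = 0.9469
beam 3: φ=45°, α=255°
  cosα=-0.2588 sinα=-0.9659 | (1,1) | tMaxX 3.1682 tMaxY 0.7454 | tΔX 3.8637 tΔY 1.0353
    t=0.7454 [y] (1,0) — stop
  → r_3 = 0.7454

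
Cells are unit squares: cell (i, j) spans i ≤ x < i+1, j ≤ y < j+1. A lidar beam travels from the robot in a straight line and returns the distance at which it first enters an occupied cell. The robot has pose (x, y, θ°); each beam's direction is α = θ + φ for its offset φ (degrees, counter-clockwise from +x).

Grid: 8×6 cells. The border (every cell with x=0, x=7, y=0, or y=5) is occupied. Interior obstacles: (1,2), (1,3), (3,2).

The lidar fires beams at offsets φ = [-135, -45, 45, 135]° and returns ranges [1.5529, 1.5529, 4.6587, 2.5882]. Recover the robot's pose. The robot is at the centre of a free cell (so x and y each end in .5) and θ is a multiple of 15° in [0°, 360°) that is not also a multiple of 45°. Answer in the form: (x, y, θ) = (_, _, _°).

Candidates: 21 free-cell centres × 16 headings = 336 poses. Raycast each; keep the one whose scan matches to 4 dp.
  (6.5, 2.5, 30°): beam 2 = 0.5176 ≠ 1.5529 ✗
  (5.5, 2.5, 195°): beam 1 = 2.8868 ≠ 1.5529 ✗
  (6.5, 2.5, 15°): beam 1 = 1.7321 ≠ 1.5529 ✗
  …
  (5.5, 3.5, 120°): r_1=1.5529, r_2=1.5529, r_3=4.6587, r_4=2.5882 — all match ✓
Unique over the lattice → pose = (5.5, 3.5, 120°).

(x, y, θ) = (5.5, 3.5, 120°)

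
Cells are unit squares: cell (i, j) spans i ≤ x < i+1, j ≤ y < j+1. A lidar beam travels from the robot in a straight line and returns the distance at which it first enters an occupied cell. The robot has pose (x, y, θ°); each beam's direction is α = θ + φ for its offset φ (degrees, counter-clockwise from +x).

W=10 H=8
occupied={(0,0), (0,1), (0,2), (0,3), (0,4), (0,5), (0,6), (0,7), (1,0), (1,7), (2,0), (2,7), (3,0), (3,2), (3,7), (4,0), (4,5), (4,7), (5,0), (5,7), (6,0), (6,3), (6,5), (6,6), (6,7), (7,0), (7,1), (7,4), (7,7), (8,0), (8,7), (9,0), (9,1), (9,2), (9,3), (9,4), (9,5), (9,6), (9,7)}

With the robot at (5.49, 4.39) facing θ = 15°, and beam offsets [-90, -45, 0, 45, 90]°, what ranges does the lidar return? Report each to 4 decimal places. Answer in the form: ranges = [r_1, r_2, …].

ranges = [3.5096, 0.7800, 1.5633, 1.0200, 2.7021]

beam 1: φ=-90°, α=285°
  dir = (cos 285°, sin 285°) = (0.2588, -0.9659); from cell (5,4)
  next x-line at t=1.9705, next y-line at t=0.4038; Δt_x=3.8637, Δt_y=1.0353
    y: enter (5,3) at t=0.4038
    y: enter (5,2) at t=1.4390
    x: enter (6,2) at t=1.9705
    y: enter (6,1) at t=2.4743
    y: enter (6,0) at t=3.5096 ← occupied
  → r_1 = 3.5096
beam 2: φ=-45°, α=330°
  dir = (cos 330°, sin 330°) = (0.8660, -0.5000); from cell (5,4)
  next x-line at t=0.5889, next y-line at t=0.7800; Δt_x=1.1547, Δt_y=2.0000
    x: enter (6,4) at t=0.5889
    y: enter (6,3) at t=0.7800 ← occupied
  → r_2 = 0.7800
beam 3: φ=0°, α=15°
  dir = (cos 15°, sin 15°) = (0.9659, 0.2588); from cell (5,4)
  next x-line at t=0.5280, next y-line at t=2.3569; Δt_x=1.0353, Δt_y=3.8637
    x: enter (6,4) at t=0.5280
    x: enter (7,4) at t=1.5633 ← occupied
  → r_3 = 1.5633
beam 4: φ=45°, α=60°
  dir = (cos 60°, sin 60°) = (0.5000, 0.8660); from cell (5,4)
  next x-line at t=1.0200, next y-line at t=0.7044; Δt_x=2.0000, Δt_y=1.1547
    y: enter (5,5) at t=0.7044
    x: enter (6,5) at t=1.0200 ← occupied
  → r_4 = 1.0200
beam 5: φ=90°, α=105°
  dir = (cos 105°, sin 105°) = (-0.2588, 0.9659); from cell (5,4)
  next x-line at t=1.8932, next y-line at t=0.6315; Δt_x=3.8637, Δt_y=1.0353
    y: enter (5,5) at t=0.6315
    y: enter (5,6) at t=1.6668
    x: enter (4,6) at t=1.8932
    y: enter (4,7) at t=2.7021 ← occupied
  → r_5 = 2.7021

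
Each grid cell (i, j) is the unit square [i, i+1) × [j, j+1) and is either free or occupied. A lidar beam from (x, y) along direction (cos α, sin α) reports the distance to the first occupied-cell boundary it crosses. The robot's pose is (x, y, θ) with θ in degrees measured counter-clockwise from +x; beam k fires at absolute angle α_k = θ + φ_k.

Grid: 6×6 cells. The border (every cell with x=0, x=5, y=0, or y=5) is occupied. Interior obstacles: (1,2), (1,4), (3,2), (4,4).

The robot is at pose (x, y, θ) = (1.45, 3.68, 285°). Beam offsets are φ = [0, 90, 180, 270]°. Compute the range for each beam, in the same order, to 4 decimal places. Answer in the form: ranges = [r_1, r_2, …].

beam 1: φ=0°, α=285°
  direction (0.2588, -0.9659); cell (1,3); t to first gridline: x 2.1250, y 0.7040 (then +3.8637 / +1.0353)
    (1,2) via y @ 0.7040  # hit
  → r_1 = 0.7040
beam 2: φ=90°, α=15°
  direction (0.9659, 0.2588); cell (1,3); t to first gridline: x 0.5694, y 1.2364 (then +1.0353 / +3.8637)
    (2,3) via x @ 0.5694
    (2,4) via y @ 1.2364
    (3,4) via x @ 1.6047
    (4,4) via x @ 2.6400  # hit
  → r_2 = 2.6400
beam 3: φ=180°, α=105°
  direction (-0.2588, 0.9659); cell (1,3); t to first gridline: x 1.7387, y 0.3313 (then +3.8637 / +1.0353)
    (1,4) via y @ 0.3313  # hit
  → r_3 = 0.3313
beam 4: φ=270°, α=195°
  direction (-0.9659, -0.2588); cell (1,3); t to first gridline: x 0.4659, y 2.6273 (then +1.0353 / +3.8637)
    (0,3) via x @ 0.4659  # hit
  → r_4 = 0.4659

ranges = [0.7040, 2.6400, 0.3313, 0.4659]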